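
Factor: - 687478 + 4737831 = 4050353 = 37^1* 109469^1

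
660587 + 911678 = 1572265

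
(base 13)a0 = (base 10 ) 130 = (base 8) 202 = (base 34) 3S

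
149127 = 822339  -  673212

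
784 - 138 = 646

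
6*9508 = 57048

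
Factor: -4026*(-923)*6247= 23213839506 = 2^1*3^1*11^1*13^1*61^1*71^1*6247^1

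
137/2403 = 137/2403 = 0.06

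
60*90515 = 5430900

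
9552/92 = 2388/23 = 103.83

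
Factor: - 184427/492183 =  - 3^ (-3)*43^1*4289^1*18229^(-1)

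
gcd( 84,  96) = 12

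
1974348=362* 5454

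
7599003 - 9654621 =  - 2055618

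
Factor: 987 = 3^1*7^1*47^1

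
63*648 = 40824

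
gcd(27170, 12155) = 715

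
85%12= 1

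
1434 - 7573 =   -  6139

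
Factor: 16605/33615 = 41/83 = 41^1 * 83^( - 1)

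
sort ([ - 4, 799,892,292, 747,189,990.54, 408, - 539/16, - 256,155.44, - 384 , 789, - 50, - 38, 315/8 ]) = [  -  384, - 256, - 50, - 38,  -  539/16, - 4, 315/8 , 155.44,189, 292, 408, 747, 789,799, 892, 990.54 ] 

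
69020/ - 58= - 1190 + 0/1= -1190.00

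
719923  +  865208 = 1585131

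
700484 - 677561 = 22923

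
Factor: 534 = 2^1*3^1*89^1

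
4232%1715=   802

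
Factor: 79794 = 2^1*3^2*11^1*13^1*31^1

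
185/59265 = 37/11853 = 0.00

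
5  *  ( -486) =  - 2430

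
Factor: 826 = 2^1*7^1*59^1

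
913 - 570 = 343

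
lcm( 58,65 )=3770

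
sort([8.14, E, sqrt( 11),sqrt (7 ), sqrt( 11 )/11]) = [sqrt(11) /11 , sqrt (7), E, sqrt(11 ) , 8.14]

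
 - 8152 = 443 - 8595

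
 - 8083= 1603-9686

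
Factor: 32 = 2^5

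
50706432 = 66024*768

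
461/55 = 461/55 = 8.38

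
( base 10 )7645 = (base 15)23EA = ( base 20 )J25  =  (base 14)2B01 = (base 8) 16735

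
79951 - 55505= 24446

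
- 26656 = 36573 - 63229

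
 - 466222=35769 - 501991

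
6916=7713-797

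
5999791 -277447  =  5722344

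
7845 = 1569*5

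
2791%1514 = 1277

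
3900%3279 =621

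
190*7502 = 1425380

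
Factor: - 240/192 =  - 2^( - 2)*5^1  =  - 5/4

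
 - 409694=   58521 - 468215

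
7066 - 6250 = 816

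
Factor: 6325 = 5^2*11^1*23^1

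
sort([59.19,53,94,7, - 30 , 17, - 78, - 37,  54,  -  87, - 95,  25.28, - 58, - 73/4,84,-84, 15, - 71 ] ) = [ - 95, - 87,-84, - 78, - 71, - 58, - 37, - 30, - 73/4,7, 15, 17, 25.28 , 53, 54, 59.19 , 84,94 ] 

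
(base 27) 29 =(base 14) 47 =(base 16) 3F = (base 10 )63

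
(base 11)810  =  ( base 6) 4311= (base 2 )1111010011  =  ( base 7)2566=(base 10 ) 979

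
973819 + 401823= 1375642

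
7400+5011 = 12411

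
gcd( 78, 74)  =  2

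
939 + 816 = 1755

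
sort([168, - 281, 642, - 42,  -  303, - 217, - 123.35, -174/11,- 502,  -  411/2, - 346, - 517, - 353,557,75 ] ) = [  -  517, - 502, - 353, - 346, - 303,  -  281, - 217, - 411/2, - 123.35, - 42, -174/11, 75,168,557,  642] 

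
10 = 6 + 4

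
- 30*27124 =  - 813720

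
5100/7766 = 2550/3883 = 0.66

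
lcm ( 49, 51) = 2499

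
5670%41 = 12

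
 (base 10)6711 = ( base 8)15067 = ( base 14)2635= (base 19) IB4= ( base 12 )3a73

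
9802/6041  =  1+3761/6041 = 1.62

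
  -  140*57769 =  - 8087660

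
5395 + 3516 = 8911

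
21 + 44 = 65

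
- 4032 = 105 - 4137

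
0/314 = 0 = 0.00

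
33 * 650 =21450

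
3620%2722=898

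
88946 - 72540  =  16406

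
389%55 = 4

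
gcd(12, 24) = 12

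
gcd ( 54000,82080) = 2160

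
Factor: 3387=3^1*1129^1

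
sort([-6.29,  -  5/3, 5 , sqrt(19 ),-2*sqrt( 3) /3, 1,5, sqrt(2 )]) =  [  -  6.29, - 5/3,- 2*sqrt(3)/3,1,sqrt(2 ),sqrt(19),5 , 5] 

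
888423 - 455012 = 433411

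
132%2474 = 132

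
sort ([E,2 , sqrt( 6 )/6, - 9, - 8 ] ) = [- 9,- 8, sqrt( 6)/6,2, E ] 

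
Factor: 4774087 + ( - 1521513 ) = 2^1 * 13^2*9623^1 = 3252574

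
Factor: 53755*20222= 2^1*5^1 * 13^1*827^1*10111^1  =  1087033610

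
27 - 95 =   -  68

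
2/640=1/320 = 0.00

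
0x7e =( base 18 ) 70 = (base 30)46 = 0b1111110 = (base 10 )126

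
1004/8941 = 1004/8941 = 0.11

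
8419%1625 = 294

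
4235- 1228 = 3007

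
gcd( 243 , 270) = 27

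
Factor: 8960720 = 2^4 *5^1*101^1 * 1109^1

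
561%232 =97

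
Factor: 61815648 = 2^5*3^1*457^1*1409^1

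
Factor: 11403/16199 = 3^2 *7^1 * 97^(  -  1 )*167^(-1 )*181^1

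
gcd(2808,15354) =18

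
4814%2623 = 2191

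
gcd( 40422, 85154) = 2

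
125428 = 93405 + 32023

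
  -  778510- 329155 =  - 1107665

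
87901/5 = 17580 + 1/5 = 17580.20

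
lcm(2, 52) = 52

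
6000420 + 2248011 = 8248431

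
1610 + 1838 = 3448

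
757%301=155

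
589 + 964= 1553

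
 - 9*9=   -  81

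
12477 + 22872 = 35349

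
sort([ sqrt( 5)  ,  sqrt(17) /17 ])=[ sqrt( 17)/17,  sqrt(5) ]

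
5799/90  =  64 + 13/30  =  64.43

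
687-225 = 462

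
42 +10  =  52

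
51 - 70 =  - 19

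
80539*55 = 4429645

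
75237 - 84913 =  - 9676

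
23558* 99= 2332242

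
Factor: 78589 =7^1*103^1*109^1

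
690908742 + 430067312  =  1120976054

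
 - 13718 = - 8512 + -5206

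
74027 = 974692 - 900665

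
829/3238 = 829/3238 = 0.26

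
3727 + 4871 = 8598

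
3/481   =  3/481 = 0.01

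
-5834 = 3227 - 9061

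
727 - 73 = 654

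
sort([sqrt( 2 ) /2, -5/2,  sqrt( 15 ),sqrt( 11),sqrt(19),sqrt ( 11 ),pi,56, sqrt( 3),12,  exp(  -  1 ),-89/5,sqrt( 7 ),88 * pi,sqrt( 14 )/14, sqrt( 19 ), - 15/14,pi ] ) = [ - 89/5 ,-5/2, - 15/14,  sqrt( 14)/14 , exp (-1),sqrt( 2 )/2,sqrt( 3 ),sqrt ( 7 ) , pi , pi,sqrt( 11 ) , sqrt( 11 ),sqrt( 15),sqrt ( 19 ), sqrt( 19) , 12, 56,88 * pi] 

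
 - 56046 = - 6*9341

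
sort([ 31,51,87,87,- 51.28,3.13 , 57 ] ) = [ - 51.28, 3.13, 31 , 51,57, 87, 87 ]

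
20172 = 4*5043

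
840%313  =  214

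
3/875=3/875= 0.00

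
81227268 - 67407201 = 13820067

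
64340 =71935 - 7595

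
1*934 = 934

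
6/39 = 2/13   =  0.15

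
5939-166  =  5773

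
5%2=1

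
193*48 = 9264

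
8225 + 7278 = 15503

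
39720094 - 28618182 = 11101912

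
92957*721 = 67021997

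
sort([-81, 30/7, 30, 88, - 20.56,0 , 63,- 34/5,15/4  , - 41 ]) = [ - 81,  -  41, - 20.56, - 34/5, 0,15/4, 30/7,30,63, 88 ]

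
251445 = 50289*5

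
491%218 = 55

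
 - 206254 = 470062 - 676316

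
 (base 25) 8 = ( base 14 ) 8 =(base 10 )8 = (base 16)8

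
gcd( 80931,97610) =1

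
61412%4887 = 2768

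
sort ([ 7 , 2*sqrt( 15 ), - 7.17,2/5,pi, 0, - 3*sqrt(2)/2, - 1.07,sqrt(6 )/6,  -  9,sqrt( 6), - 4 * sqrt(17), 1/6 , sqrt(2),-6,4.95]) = [ - 4*sqrt(17),-9 ,- 7.17 ,-6, - 3*sqrt(2 )/2,- 1.07,0, 1/6, 2/5,sqrt(6) /6, sqrt(2),sqrt(6),pi, 4.95, 7,  2*sqrt( 15) ]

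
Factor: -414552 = - 2^3*3^1 * 23^1*751^1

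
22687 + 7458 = 30145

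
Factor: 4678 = 2^1*2339^1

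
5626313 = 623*9031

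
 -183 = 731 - 914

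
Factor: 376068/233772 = 23^( - 1 )*37^1  =  37/23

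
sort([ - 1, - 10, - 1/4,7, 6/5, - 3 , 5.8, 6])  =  [ - 10, - 3, - 1, - 1/4, 6/5, 5.8,6, 7]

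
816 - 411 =405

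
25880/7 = 3697 + 1/7 =3697.14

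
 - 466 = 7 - 473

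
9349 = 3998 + 5351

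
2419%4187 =2419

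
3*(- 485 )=  -  1455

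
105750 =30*3525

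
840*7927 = 6658680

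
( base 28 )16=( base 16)22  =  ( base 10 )34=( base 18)1g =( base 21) 1d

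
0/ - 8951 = 0/1 =- 0.00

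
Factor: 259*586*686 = 2^2*7^4*37^1*293^1 = 104116964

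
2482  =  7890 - 5408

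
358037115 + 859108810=1217145925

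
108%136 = 108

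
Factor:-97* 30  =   - 2^1*3^1*5^1*97^1=- 2910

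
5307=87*61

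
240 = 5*48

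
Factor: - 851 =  - 23^1*37^1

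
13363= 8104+5259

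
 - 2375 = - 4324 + 1949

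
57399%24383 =8633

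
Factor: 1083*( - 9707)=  - 3^1* 17^1 * 19^2*571^1=- 10512681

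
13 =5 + 8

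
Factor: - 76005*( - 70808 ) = 2^3*3^3*5^1*53^1*167^1*563^1 = 5381762040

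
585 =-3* ( - 195)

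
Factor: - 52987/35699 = - 11^1*29^( - 1 )*1231^( - 1 )*4817^1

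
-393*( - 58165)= 22858845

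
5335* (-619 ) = - 3302365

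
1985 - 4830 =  - 2845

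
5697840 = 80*71223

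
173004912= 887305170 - 714300258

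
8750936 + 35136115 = 43887051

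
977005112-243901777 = 733103335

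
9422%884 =582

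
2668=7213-4545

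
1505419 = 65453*23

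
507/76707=169/25569  =  0.01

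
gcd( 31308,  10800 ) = 12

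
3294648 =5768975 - 2474327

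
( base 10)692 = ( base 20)1EC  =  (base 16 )2b4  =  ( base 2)1010110100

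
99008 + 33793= 132801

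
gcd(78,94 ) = 2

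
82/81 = 82/81 = 1.01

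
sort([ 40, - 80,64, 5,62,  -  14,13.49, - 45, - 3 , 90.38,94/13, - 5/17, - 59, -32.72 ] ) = [ - 80, - 59,-45, - 32.72, - 14, - 3, - 5/17, 5,  94/13 , 13.49,40,62,64, 90.38 ] 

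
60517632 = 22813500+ 37704132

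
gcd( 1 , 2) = 1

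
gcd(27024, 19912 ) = 8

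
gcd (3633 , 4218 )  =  3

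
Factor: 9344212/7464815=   2^2*5^(-1 )*  19^( - 1)*78577^(-1 )*2336053^1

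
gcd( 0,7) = 7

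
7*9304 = 65128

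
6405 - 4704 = 1701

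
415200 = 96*4325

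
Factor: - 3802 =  - 2^1*1901^1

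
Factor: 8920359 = 3^2*7^1*17^1*8329^1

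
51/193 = 51/193 = 0.26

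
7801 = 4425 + 3376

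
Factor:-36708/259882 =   -  138/977 = - 2^1*3^1*23^1*977^( - 1)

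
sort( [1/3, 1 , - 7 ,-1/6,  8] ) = [ - 7,- 1/6,1/3, 1,8] 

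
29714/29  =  1024 + 18/29  =  1024.62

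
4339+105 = 4444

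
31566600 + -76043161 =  - 44476561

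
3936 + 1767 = 5703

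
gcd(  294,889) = 7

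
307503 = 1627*189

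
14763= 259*57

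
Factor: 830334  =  2^1 * 3^1*  138389^1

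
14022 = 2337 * 6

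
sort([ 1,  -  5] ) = [-5 , 1] 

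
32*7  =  224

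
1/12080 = 1/12080 = 0.00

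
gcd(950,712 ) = 2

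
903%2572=903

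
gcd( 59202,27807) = 897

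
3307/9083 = 3307/9083 = 0.36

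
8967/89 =100+ 67/89 = 100.75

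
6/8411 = 6/8411 = 0.00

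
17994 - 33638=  - 15644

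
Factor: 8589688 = 2^3*1073711^1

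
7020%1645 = 440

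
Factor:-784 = - 2^4*7^2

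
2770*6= 16620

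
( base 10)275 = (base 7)542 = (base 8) 423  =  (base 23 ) BM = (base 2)100010011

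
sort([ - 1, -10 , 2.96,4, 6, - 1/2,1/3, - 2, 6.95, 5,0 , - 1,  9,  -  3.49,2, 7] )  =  [ - 10, - 3.49, - 2, - 1, - 1,-1/2,0, 1/3,2  ,  2.96 , 4, 5 , 6 , 6.95, 7,9] 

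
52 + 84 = 136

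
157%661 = 157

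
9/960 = 3/320 = 0.01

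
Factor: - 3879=-3^2*431^1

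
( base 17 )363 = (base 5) 12342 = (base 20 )28C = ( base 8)1714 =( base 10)972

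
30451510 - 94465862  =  -64014352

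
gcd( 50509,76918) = 1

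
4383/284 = 15 + 123/284  =  15.43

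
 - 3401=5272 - 8673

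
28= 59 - 31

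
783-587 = 196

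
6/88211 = 6/88211 =0.00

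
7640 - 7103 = 537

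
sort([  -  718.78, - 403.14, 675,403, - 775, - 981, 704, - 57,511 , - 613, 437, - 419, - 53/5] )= [ - 981,-775, - 718.78, - 613, - 419, - 403.14, - 57, - 53/5,403, 437,511, 675,704] 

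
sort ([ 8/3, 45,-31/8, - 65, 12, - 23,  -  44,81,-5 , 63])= [ - 65, - 44, - 23,  -  5, - 31/8, 8/3,12, 45, 63, 81 ] 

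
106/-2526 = -53/1263 = - 0.04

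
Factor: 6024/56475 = 2^3*3^(  -  1)*5^( - 2 ) = 8/75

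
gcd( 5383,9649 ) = 1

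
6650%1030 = 470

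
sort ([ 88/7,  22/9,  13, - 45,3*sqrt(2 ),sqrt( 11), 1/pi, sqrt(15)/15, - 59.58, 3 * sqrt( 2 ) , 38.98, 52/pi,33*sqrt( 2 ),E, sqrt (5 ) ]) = [ - 59.58, - 45,sqrt(15 )/15,1/pi,sqrt(5),22/9,E,sqrt( 11),3 * sqrt( 2), 3* sqrt( 2 ),  88/7,13,52/pi,  38.98, 33 * sqrt(2)]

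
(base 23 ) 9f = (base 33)6O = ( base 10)222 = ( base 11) 192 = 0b11011110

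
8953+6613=15566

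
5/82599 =5/82599 =0.00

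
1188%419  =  350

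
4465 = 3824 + 641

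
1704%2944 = 1704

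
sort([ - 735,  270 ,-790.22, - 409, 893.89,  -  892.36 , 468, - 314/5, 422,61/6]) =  [-892.36,  -  790.22, - 735, - 409, - 314/5,61/6,270,422, 468,893.89 ] 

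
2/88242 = 1/44121 = 0.00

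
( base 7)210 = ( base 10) 105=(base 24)49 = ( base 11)96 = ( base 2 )1101001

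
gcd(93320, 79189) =1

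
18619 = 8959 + 9660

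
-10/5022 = -1 + 2506/2511 = -0.00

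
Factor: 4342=2^1*13^1*167^1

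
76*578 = 43928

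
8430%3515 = 1400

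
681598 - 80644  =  600954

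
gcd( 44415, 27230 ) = 35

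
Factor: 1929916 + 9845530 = 2^1*41^1*163^1*881^1 = 11775446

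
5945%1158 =155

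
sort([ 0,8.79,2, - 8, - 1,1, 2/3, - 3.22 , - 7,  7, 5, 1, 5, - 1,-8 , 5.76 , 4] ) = [ - 8, - 8, - 7, - 3.22,  -  1, - 1, 0,2/3,1, 1, 2,4, 5,5, 5.76, 7,8.79 ]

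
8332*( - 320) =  - 2666240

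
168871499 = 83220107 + 85651392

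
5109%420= 69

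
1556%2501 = 1556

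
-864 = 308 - 1172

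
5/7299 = 5/7299 = 0.00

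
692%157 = 64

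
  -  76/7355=  -  76/7355 =- 0.01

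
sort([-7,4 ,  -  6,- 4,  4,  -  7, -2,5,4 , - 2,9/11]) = [- 7, - 7, - 6,  -  4,  -  2, - 2,9/11,4,4 , 4, 5 ] 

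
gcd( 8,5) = 1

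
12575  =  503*25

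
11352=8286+3066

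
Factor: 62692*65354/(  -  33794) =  - 2048586484/16897 = - 2^2*7^1*41^1  *61^( - 1 ) * 277^(- 1 )*797^1*2239^1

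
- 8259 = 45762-54021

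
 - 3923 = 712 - 4635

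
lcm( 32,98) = 1568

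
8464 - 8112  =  352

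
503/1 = 503 = 503.00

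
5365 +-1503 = 3862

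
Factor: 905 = 5^1 * 181^1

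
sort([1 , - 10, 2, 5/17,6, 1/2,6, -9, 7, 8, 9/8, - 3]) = [ - 10, - 9, - 3, 5/17, 1/2 , 1, 9/8, 2, 6,6,7, 8]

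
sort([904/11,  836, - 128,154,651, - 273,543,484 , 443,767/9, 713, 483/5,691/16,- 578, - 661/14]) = [ - 578, - 273, - 128, - 661/14,691/16,904/11 , 767/9,483/5,154,443, 484,543,651 , 713,  836] 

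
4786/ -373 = -13 + 63/373 = -12.83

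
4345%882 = 817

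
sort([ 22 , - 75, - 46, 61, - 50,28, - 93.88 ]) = [ - 93.88, - 75,-50,  -  46,22,28,61 ] 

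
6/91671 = 2/30557 = 0.00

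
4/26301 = 4/26301   =  0.00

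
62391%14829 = 3075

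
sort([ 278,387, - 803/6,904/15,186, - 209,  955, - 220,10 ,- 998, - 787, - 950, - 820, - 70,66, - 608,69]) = [ - 998, - 950, - 820 , - 787, - 608, - 220, - 209, - 803/6 , - 70,10, 904/15,66,69,186, 278, 387,955]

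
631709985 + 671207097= 1302917082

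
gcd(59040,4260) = 60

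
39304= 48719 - 9415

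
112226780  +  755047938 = 867274718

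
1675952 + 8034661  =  9710613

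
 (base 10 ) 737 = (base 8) 1341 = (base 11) 610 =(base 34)LN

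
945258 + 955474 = 1900732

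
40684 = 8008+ 32676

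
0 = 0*699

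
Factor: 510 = 2^1*3^1*5^1*17^1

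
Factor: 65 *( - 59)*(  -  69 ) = 264615=3^1*5^1*13^1 * 23^1*59^1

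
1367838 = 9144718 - 7776880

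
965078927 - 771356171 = 193722756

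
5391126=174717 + 5216409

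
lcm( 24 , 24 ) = 24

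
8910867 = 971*9177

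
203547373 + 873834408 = 1077381781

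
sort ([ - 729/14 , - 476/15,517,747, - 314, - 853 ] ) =[- 853, - 314, -729/14,-476/15,517,  747] 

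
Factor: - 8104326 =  -2^1 * 3^1*23^1*58727^1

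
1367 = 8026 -6659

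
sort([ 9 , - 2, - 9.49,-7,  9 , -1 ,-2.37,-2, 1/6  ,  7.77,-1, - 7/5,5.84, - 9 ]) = [ - 9.49, - 9, - 7, - 2.37, - 2, - 2, - 7/5, - 1,  -  1, 1/6,5.84, 7.77,9, 9 ] 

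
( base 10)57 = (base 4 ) 321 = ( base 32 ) 1P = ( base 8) 71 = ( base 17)36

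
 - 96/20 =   -  5 + 1/5 = - 4.80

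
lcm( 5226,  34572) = 449436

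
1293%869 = 424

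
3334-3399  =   - 65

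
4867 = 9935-5068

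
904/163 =904/163=   5.55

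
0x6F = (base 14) 7d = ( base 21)56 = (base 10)111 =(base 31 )3I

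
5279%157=98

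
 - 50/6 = - 9 + 2/3 = - 8.33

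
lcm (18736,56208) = 56208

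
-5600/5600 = - 1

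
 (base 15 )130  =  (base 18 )F0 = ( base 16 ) 10e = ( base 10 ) 270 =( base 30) 90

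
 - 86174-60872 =-147046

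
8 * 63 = 504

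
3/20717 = 3/20717 = 0.00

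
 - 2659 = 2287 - 4946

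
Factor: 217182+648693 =865875=3^1*5^3*2309^1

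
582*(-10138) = -5900316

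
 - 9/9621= - 1/1069=- 0.00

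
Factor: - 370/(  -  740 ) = 1/2 = 2^ ( - 1) 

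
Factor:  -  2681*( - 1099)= 7^2*157^1*383^1 = 2946419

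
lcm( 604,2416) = 2416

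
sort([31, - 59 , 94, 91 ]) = [ - 59,  31 , 91, 94 ] 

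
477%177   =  123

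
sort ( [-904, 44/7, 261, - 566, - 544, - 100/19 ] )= [ - 904,  -  566, - 544, - 100/19, 44/7, 261 ]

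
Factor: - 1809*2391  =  - 3^4*67^1 * 797^1 = - 4325319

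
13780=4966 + 8814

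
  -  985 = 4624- 5609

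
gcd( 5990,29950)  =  5990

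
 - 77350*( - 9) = 696150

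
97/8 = 97/8 = 12.12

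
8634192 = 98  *88104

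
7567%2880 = 1807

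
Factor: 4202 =2^1*11^1*191^1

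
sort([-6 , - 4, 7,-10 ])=[- 10, - 6,-4, 7] 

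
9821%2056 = 1597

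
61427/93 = 61427/93   =  660.51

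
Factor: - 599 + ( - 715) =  - 1314=-2^1*3^2*73^1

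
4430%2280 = 2150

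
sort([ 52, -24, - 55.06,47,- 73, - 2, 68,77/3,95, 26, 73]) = [ - 73, - 55.06, - 24,-2,77/3,26,47,52,68,73, 95]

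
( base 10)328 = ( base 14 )196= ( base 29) B9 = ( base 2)101001000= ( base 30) AS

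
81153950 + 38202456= 119356406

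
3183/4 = 3183/4 = 795.75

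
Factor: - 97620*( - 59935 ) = 2^2*3^1*5^2*1627^1*11987^1 = 5850854700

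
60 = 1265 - 1205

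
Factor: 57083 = 13^1*4391^1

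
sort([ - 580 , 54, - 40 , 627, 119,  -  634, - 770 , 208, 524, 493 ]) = [ - 770,  -  634 , - 580, - 40, 54,119,208,493,524,627] 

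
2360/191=2360/191 = 12.36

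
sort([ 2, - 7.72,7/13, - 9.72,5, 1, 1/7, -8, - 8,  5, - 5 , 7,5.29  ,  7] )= [ - 9.72, - 8 , - 8, - 7.72, - 5,1/7, 7/13,1,2 , 5 , 5,5.29,7,7 ] 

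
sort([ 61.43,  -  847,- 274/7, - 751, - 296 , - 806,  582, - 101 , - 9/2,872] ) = [-847, - 806,-751, - 296, -101, - 274/7 , - 9/2,61.43,582,  872 ] 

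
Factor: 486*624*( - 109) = -2^5*3^6*13^1 * 109^1 = - 33055776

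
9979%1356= 487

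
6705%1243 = 490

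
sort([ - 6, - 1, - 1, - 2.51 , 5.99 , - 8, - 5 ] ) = [ - 8  , - 6, - 5, - 2.51 ,  -  1, - 1,5.99]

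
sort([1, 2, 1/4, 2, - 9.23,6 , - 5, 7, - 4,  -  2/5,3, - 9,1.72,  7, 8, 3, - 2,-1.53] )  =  [ - 9.23 ,- 9, -5,  -  4 , - 2,-1.53, - 2/5,1/4,1, 1.72 , 2,2,3,3, 6,7,7,  8]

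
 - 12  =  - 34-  - 22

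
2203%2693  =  2203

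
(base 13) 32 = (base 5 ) 131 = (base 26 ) 1f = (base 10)41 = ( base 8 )51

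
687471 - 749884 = - 62413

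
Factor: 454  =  2^1 *227^1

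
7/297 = 7/297 = 0.02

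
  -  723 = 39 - 762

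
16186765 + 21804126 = 37990891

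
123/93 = 41/31 = 1.32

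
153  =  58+95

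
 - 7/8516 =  -7/8516 = - 0.00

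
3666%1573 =520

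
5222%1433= 923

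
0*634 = 0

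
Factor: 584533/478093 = 659/539 = 7^( - 2)*11^(-1)*659^1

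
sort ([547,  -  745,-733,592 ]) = [  -  745, - 733, 547, 592]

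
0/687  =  0 = 0.00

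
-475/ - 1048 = 475/1048 =0.45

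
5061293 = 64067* 79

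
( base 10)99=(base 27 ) 3I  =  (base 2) 1100011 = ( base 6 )243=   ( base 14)71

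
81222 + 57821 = 139043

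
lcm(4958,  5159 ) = 381766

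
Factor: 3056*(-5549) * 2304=-39070642176 = - 2^12*3^2*31^1*179^1*191^1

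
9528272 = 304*31343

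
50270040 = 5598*8980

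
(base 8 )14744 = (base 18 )1284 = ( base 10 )6628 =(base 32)6f4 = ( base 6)50404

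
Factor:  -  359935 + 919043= 2^2*11^1*97^1*131^1  =  559108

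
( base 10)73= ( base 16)49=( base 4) 1021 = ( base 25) 2n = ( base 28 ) 2h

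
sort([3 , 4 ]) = [3, 4]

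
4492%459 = 361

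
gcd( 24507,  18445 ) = 7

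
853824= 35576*24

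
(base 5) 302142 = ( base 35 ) 7VC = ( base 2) 10010111001000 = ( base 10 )9672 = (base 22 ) JLE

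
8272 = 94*88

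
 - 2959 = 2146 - 5105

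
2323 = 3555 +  - 1232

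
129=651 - 522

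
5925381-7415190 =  - 1489809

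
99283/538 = 99283/538 =184.54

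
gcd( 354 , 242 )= 2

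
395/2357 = 395/2357 = 0.17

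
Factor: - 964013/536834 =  - 2^( - 1)*47^( - 1 ) *409^1*2357^1*5711^( - 1 )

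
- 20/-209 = 20/209  =  0.10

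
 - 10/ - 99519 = 10/99519 = 0.00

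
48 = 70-22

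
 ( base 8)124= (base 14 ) 60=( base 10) 84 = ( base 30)2O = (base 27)33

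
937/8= 937/8 = 117.12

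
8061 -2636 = 5425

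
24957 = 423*59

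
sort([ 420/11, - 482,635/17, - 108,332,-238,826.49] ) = [-482, - 238 , - 108 , 635/17,420/11, 332,826.49 ] 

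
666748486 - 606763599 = 59984887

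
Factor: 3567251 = 3567251^1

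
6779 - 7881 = -1102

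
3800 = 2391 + 1409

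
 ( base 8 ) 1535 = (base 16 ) 35d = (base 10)861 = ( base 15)3c6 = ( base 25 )19B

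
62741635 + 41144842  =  103886477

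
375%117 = 24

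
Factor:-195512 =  - 2^3* 24439^1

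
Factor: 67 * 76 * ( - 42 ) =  - 2^3 *3^1*7^1 * 19^1 * 67^1  =  - 213864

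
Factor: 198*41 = 2^1*3^2 * 11^1*41^1  =  8118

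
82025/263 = 311 + 232/263=311.88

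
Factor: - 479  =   - 479^1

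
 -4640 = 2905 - 7545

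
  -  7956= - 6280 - 1676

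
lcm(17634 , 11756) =35268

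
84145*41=3449945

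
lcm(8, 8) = 8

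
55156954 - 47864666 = 7292288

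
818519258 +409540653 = 1228059911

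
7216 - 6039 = 1177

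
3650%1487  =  676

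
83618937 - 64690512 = 18928425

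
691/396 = 1 +295/396 = 1.74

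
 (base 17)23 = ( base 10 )37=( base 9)41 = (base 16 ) 25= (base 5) 122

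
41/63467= 41/63467 = 0.00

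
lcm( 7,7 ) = 7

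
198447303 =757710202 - 559262899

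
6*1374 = 8244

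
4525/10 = 452 + 1/2 = 452.50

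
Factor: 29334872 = 2^3*7^1*251^1*2087^1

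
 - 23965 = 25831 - 49796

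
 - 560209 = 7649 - 567858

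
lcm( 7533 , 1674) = 15066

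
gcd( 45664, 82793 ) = 1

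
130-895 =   -  765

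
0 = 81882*0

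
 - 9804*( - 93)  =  911772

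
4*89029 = 356116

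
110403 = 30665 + 79738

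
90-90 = 0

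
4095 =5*819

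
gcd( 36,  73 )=1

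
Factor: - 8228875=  - 5^3*65831^1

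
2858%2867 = 2858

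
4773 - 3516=1257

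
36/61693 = 36/61693 =0.00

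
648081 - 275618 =372463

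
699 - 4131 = - 3432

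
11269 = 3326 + 7943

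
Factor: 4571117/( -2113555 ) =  - 5^(-1) * 269^1*16993^1*422711^( - 1 )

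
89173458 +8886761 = 98060219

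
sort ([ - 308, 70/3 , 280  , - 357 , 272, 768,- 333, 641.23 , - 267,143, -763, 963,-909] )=[ - 909, - 763, - 357, - 333, - 308, - 267, 70/3 , 143,  272, 280,641.23,768 , 963 ]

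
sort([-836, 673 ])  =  [-836, 673]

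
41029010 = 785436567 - 744407557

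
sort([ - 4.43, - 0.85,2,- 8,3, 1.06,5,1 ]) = [ - 8, - 4.43,- 0.85,  1, 1.06, 2,  3, 5] 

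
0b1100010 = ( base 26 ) 3K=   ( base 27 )3h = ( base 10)98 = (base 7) 200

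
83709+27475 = 111184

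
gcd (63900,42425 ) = 25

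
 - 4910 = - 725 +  - 4185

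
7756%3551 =654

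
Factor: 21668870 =2^1*5^1*421^1*5147^1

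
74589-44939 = 29650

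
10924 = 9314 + 1610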